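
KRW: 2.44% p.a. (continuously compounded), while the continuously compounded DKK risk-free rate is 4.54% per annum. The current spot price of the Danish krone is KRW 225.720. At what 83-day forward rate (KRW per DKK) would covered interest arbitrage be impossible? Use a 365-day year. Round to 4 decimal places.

224.6447

T = 83/365 years.
KRW accumulates by e^(0.0244×83/365) = 1.005563915.
DKK growth factor: e^(0.0454×83/365) = 1.01037731.
So F = 225.72 × 1.005563915 / 1.01037731 = 224.644679 (KRW/DKK).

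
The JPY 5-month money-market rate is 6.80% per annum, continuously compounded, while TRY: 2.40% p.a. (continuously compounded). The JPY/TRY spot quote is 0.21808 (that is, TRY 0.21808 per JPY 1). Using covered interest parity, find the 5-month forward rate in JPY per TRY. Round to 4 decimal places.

4.6703

T = 5/12 years.
Growth of 1 TRY over T: e^(0.0240×5/12) = 1.0100502.
JPY accumulates by e^(0.0680×5/12) = 1.0287385.
CIP: F = S · (grow TRY)/(grow JPY) = 0.21808 × 1.0100502/1.0287385 = 0.2141183 TRY per JPY.
Invert for JPY per TRY: 1 / 0.2141183 = 4.6703.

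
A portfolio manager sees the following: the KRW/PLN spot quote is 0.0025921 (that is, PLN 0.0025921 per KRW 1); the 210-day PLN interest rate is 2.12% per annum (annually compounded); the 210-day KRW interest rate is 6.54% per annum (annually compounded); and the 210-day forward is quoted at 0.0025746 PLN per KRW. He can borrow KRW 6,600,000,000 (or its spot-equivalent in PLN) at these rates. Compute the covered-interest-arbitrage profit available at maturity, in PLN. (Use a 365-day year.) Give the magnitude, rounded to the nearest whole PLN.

T = 210/365 years.
Invest the KRW and cover forward: 6,600,000,000 × 1.0371205038 × 0.0025746 = PLN 17,623,124.96.
Convert at spot and invest in PLN: 6,600,000,000 × 0.0025921 × 1.0121429016 = PLN 17,315,599.06.
The quoted forward overvalues KRW, so borrow PLN, buy KRW at spot, deposit the KRW at 6.54%, and sell the proceeds forward at 0.0025746.
Profit = 17,623,124.96 − 17,315,599.06 = PLN 307,526.

PLN 307,526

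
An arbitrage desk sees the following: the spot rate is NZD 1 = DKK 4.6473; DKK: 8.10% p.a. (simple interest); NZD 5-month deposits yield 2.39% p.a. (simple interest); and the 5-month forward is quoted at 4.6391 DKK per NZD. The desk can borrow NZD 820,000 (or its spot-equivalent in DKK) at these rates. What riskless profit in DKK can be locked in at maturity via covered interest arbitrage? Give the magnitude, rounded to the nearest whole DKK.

DKK 97,456

T = 5/12 years.
Route A — deposit NZD, sell forward: 820,000 × 1.009958333 × 4.6391 = DKK 3,841,944.12.
Route B — convert at spot, deposit DKK: 820,000 × 4.6473 × 1.033750 = DKK 3,939,400.03.
The quoted forward undervalues NZD, so borrow NZD, convert to DKK at spot, deposit the DKK at 8.10%, and buy NZD forward at 4.6391 to cover the loan.
Profit = 3,939,400.03 − 3,841,944.12 = DKK 97,456.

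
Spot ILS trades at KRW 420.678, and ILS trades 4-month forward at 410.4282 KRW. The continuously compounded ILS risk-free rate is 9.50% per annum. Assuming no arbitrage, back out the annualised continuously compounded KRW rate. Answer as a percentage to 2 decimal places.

T = 4/12 years.
By CIP, F/S equals the KRW-to-ILS growth ratio: 410.4282/420.678 = 0.9756350.
The ILS side grows by e^(0.0950×4/12) = 1.0321734.
That pins the KRW growth at 1.0070245.
Take logs: ln 1.0070245 / (4/12) = 0.021000, so 2.10%.

2.10%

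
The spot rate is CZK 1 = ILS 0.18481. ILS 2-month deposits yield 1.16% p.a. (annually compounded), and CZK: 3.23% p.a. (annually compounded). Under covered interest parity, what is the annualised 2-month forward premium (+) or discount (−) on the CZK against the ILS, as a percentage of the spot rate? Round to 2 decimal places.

-2.02%

T = 2/12 years.
F = S · g_ILS/g_CZK = 0.18481 × 1.0019241/1.0053123 = 0.18418714.
(F − S)/S ÷ T = (0.18418714 − 0.18481)/0.18481/(2/12) = -0.020222 → -2.02%.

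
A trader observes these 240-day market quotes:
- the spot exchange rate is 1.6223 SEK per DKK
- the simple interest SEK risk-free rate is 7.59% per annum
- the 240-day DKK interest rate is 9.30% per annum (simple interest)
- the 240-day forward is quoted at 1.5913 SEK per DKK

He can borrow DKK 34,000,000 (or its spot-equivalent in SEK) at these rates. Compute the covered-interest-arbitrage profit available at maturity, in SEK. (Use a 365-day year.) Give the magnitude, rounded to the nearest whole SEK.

SEK 498,263

T = 240/365 years.
Keep in DKK, deliver into the forward: 34,000,000·1.0611506849·1.5913 = SEK 57,412,708.89.
Swap to SEK now, deposit: 34,000,000·1.6223·1.0499068493 = SEK 57,910,971.98.
The quoted forward undervalues DKK, so borrow DKK, convert to SEK at spot, deposit the SEK at 7.59%, and buy DKK forward at 1.5913 to cover the loan.
Arbitrage profit = |57,412,708.89 − 57,910,971.98| = SEK 498,263.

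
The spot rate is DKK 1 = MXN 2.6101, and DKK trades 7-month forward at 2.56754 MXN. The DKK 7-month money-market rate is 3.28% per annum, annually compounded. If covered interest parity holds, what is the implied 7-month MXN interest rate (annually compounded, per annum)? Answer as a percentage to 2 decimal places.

T = 7/12 years.
F/S = 2.56754/2.6101 = 0.9836941 = (growth of MXN) / (growth of DKK).
DKK growth factor: (1 + 0.0328)^(7/12) = 1.0190046.
That pins the MXN growth at 1.0023888.
Annualise: 1.0023888^(12/7) − 1 = 0.004099 = 0.41%.

0.41%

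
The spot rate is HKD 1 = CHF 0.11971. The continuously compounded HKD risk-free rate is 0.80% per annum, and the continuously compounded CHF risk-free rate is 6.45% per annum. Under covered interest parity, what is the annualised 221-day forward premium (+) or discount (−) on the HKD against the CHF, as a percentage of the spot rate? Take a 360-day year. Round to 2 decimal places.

T = 221/360 years.
CIP forward (CHF per HKD) = 0.11971 × 1.0403902/1.0049232 = 0.12393495.
(F − S)/S ÷ T = (0.12393495 − 0.11971)/0.11971/(221/360) = 0.057491 → 5.75%.

+5.75%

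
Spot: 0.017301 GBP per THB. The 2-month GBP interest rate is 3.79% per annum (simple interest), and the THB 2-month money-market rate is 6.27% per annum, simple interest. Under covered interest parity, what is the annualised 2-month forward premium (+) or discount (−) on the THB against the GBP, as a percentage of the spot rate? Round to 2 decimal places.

T = 2/12 years.
F = S · g_GBP/g_THB = 0.017301 × 1.0063167/1.010450 = 0.017230229.
(F − S)/S ÷ T = (0.017230229 − 0.017301)/0.017301/(2/12) = -0.024543 → -2.45%.

-2.45%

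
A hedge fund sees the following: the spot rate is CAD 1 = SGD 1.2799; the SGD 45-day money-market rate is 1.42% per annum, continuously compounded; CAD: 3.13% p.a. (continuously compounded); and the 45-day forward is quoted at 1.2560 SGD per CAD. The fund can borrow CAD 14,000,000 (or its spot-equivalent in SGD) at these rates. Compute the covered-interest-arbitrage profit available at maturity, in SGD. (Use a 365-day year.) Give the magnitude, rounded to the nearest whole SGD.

SGD 298,011

T = 45/365 years.
Route A — deposit CAD, sell forward: 14,000,000 × 1.0038663593 × 1.2560 = SGD 17,651,986.06.
Route B — convert at spot, deposit SGD: 14,000,000 × 1.2799 × 1.0017522183 = SGD 17,949,997.30.
The quoted forward undervalues CAD, so borrow CAD, convert to SGD at spot, deposit the SGD at 1.42%, and buy CAD forward at 1.2560 to cover the loan.
The gap between the two covered legs is SGD 298,011.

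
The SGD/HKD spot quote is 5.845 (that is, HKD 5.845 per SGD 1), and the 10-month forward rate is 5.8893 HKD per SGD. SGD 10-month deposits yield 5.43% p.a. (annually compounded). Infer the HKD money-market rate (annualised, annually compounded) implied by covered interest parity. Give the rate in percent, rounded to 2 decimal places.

T = 10/12 years.
By CIP, F/S equals the HKD-to-SGD growth ratio: 5.8893/5.845 = 1.0075791.
The SGD side grows by (1 + 0.0543)^(10/12) = 1.0450494.
Hence g_HKD = 1.0529699.
r = 1.0529699^(12/10) − 1 = 0.063896 → 6.39%.

6.39%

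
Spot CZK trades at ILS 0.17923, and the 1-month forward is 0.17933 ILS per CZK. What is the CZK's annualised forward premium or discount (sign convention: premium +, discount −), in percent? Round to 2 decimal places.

T = 1/12 years.
(F − S)/S = (0.17933 − 0.17923)/0.17923 = 0.0005579.
×(1/T) gives 0.67% p.a.

+0.67%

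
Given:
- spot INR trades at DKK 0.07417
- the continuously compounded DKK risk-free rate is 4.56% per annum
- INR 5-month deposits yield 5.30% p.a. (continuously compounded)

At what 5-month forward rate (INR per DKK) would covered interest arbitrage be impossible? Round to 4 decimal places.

T = 5/12 years.
DKK growth factor: e^(0.0456×5/12) = 1.01918165.
INR accumulates by e^(0.0530×5/12) = 1.02232898.
CIP: F = S · (grow DKK)/(grow INR) = 0.07417 × 1.01918165/1.02232898 = 0.073941661 DKK per INR.
Invert for INR per DKK: 1 / 0.073941661 = 13.5242.

13.5242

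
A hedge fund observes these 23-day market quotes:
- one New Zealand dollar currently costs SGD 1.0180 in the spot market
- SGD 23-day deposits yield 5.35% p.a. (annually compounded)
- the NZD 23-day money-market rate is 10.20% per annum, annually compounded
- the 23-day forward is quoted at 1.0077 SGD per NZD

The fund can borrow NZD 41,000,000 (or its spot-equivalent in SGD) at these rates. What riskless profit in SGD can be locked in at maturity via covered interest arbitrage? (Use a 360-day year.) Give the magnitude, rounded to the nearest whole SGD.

T = 23/360 years.
Route A — deposit NZD, sell forward: 41,000,000 × 1.0062246105 × 1.0077 = SGD 41,572,874.14.
Route B — convert at spot, deposit SGD: 41,000,000 × 1.0180 × 1.003335308 = SGD 41,877,209.09.
The quoted forward undervalues NZD, so borrow NZD, convert to SGD at spot, deposit the SGD at 5.35%, and buy NZD forward at 1.0077 to cover the loan.
Profit = 41,877,209.09 − 41,572,874.14 = SGD 304,335.

SGD 304,335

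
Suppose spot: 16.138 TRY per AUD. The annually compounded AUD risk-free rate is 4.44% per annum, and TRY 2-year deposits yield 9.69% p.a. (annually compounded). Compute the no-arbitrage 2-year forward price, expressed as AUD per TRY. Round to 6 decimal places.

0.056176

T = 2 years.
Growth of 1 TRY over T: (1 + 0.0969)^2 = 1.2031896.
AUD growth factor: (1 + 0.0444)^2 = 1.0907714.
So F = 16.138 × 1.2031896 / 1.0907714 = 17.80123 (TRY/AUD).
Quoted the other way: 1/17.80123 = 0.056176 AUD per TRY.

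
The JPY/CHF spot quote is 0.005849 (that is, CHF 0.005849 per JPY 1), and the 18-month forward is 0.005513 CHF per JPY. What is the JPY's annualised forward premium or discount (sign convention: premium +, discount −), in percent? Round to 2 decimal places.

T = 18/12 years.
(F − S)/S = (0.005513 − 0.005849)/0.005849 = -0.0574457.
Per annum: -0.0574457 / (18/12) = -0.038297 = -3.83%.

-3.83%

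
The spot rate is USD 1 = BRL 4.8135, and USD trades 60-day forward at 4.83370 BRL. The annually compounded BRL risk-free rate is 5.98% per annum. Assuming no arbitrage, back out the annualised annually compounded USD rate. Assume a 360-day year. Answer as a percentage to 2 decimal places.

T = 60/360 years.
F/S = 4.8337/4.8135 = 1.0041965 = (growth of BRL) / (growth of USD).
The BRL side grows by (1 + 0.0598)^(60/360) = 1.009727.
Hence g_USD = 1.0055074.
Annualise: 1.0055074^(360/60) − 1 = 0.033503 = 3.35%.

3.35%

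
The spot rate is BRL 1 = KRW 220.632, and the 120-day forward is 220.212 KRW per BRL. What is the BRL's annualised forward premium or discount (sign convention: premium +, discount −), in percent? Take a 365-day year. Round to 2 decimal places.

-0.58%

T = 120/365 years.
Period premium: (220.212 − 220.632)/220.632 = -0.0019036.
Annualise by dividing by T: -0.0019036 / (120/365) = -0.005790 → -0.58%.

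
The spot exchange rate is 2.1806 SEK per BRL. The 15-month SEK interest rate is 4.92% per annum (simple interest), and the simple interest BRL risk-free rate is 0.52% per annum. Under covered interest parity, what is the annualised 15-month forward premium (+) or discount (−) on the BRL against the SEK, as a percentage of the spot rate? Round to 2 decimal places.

T = 15/12 years.
CIP forward (SEK per BRL) = 2.1806 × 1.061500/1.006500 = 2.2997585.
Annualised premium = (F − S)/S × (1/T) = (2.2997585 − 2.1806)/2.1806 ÷ (15/12) = 4.37%.

+4.37%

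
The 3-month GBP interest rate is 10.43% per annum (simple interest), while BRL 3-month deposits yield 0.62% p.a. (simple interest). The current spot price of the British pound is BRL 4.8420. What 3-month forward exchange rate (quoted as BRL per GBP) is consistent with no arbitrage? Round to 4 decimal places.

T = 3/12 years.
BRL accumulates by 1 + 0.0062×3/12 = 1.001550.
GBP accumulates by 1 + 0.1043×3/12 = 1.026075.
CIP: F = S · (grow BRL)/(grow GBP) = 4.842 × 1.001550/1.026075 = 4.726268 BRL per GBP.

4.7263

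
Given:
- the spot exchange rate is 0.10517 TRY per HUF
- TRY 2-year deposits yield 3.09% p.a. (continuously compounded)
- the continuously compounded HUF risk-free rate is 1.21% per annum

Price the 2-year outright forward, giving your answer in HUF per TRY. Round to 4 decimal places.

T = 2 years.
TRY accumulates by e^(0.0309×2) = 1.0637496.
HUF accumulates by e^(0.0121×2) = 1.0244952.
So F = 0.10517 × 1.0637496 / 1.0244952 = 0.1091997 (TRY/HUF).
Invert for HUF per TRY: 1 / 0.1091997 = 9.1575.

9.1575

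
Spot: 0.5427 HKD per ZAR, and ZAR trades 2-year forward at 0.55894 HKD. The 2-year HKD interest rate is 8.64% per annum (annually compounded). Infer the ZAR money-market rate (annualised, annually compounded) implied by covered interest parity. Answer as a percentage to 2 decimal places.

T = 2 years.
By CIP, F/S equals the HKD-to-ZAR growth ratio: 0.55894/0.5427 = 1.0299245.
HKD growth factor: (1 + 0.0864)^2 = 1.180265.
That pins the ZAR growth at 1.1459724.
Annualise: 1.1459724^(1/2) − 1 = 0.070501 = 7.05%.

7.05%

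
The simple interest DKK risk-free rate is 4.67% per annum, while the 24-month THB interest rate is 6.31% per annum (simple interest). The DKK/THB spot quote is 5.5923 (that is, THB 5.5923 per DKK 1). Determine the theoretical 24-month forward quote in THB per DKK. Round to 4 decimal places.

5.7601

T = 2 years.
THB growth factor: 1 + 0.0631×2 = 1.126200.
Growth of 1 DKK over T: 1 + 0.0467×2 = 1.093400.
Forward (THB per DKK) = 5.5923 × 1.126200 / 1.093400 = 5.760059.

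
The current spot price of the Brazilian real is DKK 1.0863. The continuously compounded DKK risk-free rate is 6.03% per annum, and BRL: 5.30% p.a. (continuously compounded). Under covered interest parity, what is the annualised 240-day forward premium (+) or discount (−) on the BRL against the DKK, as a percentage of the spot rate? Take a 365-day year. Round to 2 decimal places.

T = 240/365 years.
CIP forward (DKK per BRL) = 1.0863 × 1.0404458/1.0354637 = 1.0915267.
Annualised premium = (F − S)/S × (1/T) = (1.0915267 − 1.0863)/1.0863 ÷ (240/365) = 0.73%.

+0.73%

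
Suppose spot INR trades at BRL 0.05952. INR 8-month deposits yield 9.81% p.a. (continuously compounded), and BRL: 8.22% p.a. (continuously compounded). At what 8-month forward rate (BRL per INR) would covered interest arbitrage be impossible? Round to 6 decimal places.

0.058892

T = 8/12 years.
Growth of 1 BRL over T: e^(0.0822×8/12) = 1.0563293.
Growth of 1 INR over T: e^(0.0981×8/12) = 1.067586.
CIP: F = S · (grow BRL)/(grow INR) = 0.05952 × 1.0563293/1.067586 = 0.05889242 BRL per INR.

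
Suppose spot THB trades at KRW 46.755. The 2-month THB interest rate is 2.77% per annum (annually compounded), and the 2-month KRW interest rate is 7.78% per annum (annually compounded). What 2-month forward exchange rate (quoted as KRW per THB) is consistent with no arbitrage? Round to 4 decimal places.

47.1274

T = 2/12 years.
Growth of 1 KRW over T: (1 + 0.0778)^(2/12) = 1.01256528.
THB growth factor: (1 + 0.0277)^(2/12) = 1.00456427.
CIP: F = S · (grow KRW)/(grow THB) = 46.755 × 1.01256528/1.00456427 = 47.127388 KRW per THB.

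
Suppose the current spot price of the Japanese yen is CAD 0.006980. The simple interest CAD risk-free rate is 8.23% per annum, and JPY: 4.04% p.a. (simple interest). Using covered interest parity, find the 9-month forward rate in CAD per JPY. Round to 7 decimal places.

T = 9/12 years.
CAD accumulates by 1 + 0.0823×9/12 = 1.061725.
Growth of 1 JPY over T: 1 + 0.0404×9/12 = 1.030300.
So F = 0.00698 × 1.061725 / 1.030300 = 0.007192896 (CAD/JPY).

0.0071929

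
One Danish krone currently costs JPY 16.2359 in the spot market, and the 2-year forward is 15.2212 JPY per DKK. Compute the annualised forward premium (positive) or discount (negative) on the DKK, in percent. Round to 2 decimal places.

T = 2 years.
DKK trades forward at -6.24973% vs spot over the period.
×(1/T) gives -3.12% p.a.

-3.12%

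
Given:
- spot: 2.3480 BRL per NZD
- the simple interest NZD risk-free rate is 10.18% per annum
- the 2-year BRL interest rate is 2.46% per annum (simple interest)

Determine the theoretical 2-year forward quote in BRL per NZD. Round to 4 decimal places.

2.0468

T = 2 years.
BRL accumulates by 1 + 0.0246×2 = 1.049200.
NZD growth factor: 1 + 0.1018×2 = 1.203600.
Forward (BRL per NZD) = 2.348 × 1.049200 / 1.203600 = 2.046794.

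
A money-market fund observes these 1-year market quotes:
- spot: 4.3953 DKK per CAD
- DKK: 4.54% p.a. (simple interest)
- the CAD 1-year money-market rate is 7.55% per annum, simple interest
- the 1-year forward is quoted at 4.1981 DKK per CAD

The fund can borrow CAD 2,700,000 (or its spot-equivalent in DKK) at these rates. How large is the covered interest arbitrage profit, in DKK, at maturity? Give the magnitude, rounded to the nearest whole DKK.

T = 1 year.
Keep in CAD, deliver into the forward: 2,700,000·1.075500·4.1981 = DKK 12,190,652.69.
Swap to DKK now, deposit: 2,700,000·4.3953·1.045400 = DKK 12,406,085.87.
The quoted forward undervalues CAD, so borrow CAD, convert to DKK at spot, deposit the DKK at 4.54%, and buy CAD forward at 4.1981 to cover the loan.
The gap between the two covered legs is DKK 215,433.

DKK 215,433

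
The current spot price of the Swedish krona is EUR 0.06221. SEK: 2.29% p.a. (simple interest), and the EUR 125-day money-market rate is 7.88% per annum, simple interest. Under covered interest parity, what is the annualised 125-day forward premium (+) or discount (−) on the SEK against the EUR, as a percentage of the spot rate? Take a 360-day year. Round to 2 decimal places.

+5.55%

T = 125/360 years.
CIP forward (EUR per SEK) = 0.06221 × 1.0273611/1.0079514 = 0.06340795.
Annualised premium = (F − S)/S × (1/T) = (0.06340795 − 0.06221)/0.06221 ÷ (125/360) = 5.55%.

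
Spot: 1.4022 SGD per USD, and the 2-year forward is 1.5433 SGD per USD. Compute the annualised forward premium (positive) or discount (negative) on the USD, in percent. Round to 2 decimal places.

T = 2 years.
Period premium: (1.5433 − 1.4022)/1.4022 = 0.1006276.
Annualise by dividing by T: 0.1006276 / 2 = 0.050314 → 5.03%.

+5.03%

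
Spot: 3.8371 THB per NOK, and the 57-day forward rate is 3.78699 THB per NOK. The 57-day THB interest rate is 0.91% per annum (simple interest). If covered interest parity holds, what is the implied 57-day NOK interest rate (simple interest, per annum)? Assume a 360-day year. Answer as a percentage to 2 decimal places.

9.28%

T = 57/360 years.
CIP gives F = S · g_THB/g_NOK, so g_THB/g_NOK = 3.78699/3.8371 = 0.9869407.
The THB side grows by 1 + 0.0091×57/360 = 1.0014408.
So the NOK growth factor = 1.014692.
r = (1.014692 − 1)/(57/360) = 0.092792 → 9.28%.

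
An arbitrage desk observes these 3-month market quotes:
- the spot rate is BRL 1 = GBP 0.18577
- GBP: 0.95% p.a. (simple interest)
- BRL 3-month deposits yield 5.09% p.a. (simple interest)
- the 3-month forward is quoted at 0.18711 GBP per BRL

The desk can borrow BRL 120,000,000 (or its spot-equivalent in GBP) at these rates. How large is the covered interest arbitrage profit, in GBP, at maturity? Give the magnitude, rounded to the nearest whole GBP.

GBP 393,573

T = 3/12 years.
Route A — deposit BRL, sell forward: 120,000,000 × 1.012725 × 0.18711 = GBP 22,738,916.97.
Route B — convert at spot, deposit GBP: 120,000,000 × 0.18577 × 1.002375 = GBP 22,345,344.45.
The quoted forward overvalues BRL, so borrow GBP, buy BRL at spot, deposit the BRL at 5.09%, and sell the proceeds forward at 0.18711.
Profit = 22,738,916.97 − 22,345,344.45 = GBP 393,573.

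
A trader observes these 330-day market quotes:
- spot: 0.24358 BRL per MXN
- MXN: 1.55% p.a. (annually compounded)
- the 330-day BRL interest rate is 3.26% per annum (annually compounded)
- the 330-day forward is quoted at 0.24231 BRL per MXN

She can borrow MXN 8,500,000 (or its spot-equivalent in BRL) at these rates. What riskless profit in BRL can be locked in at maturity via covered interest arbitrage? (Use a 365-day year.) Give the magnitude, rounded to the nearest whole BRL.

T = 330/365 years.
Route A — deposit MXN, sell forward: 8,500,000 × 1.014003343 × 0.24231 = BRL 2,088,476.78.
Route B — convert at spot, deposit BRL: 8,500,000 × 0.24358 × 1.029428444 = BRL 2,131,359.53.
The quoted forward undervalues MXN, so borrow MXN, convert to BRL at spot, deposit the BRL at 3.26%, and buy MXN forward at 0.24231 to cover the loan.
Arbitrage profit = |2,088,476.78 − 2,131,359.53| = BRL 42,883.

BRL 42,883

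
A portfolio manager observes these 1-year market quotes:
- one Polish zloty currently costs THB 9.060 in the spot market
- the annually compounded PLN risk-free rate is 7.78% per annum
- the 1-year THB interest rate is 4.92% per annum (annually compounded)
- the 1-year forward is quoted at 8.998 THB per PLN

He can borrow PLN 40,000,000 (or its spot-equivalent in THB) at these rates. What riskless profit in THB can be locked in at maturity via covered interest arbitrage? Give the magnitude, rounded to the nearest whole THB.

T = 1 year.
Route A — deposit PLN, sell forward: 40,000,000 × 1.077800 × 8.998 = THB 387,921,776.00.
Route B — convert at spot, deposit THB: 40,000,000 × 9.060 × 1.049200 = THB 380,230,080.00.
The quoted forward overvalues PLN, so borrow THB, buy PLN at spot, deposit the PLN at 7.78%, and sell the proceeds forward at 8.998.
Arbitrage profit = |387,921,776.00 − 380,230,080.00| = THB 7,691,696.

THB 7,691,696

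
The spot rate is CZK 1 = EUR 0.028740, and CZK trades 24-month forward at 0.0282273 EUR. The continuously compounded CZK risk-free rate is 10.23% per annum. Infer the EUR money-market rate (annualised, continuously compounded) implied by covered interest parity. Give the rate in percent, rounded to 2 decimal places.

9.33%

T = 2 years.
By CIP, F/S equals the EUR-to-CZK growth ratio: 0.0282273/0.02874 = 0.9821608.
The CZK side grows by e^(0.1023×2) = 1.2270342.
That pins the EUR growth at 1.2051449.
r = ln(1.2051449)/2 = 0.093300 → 9.33%.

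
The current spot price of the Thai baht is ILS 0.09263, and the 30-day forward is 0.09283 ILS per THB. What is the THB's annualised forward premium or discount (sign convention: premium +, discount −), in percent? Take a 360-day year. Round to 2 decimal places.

+2.59%

T = 30/360 years.
THB trades forward at +0.21591% vs spot over the period.
×(1/T) gives 2.59% p.a.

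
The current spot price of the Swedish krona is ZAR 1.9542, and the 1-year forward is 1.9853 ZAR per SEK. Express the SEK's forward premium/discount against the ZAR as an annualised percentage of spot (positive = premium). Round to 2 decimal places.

+1.59%

T = 1 year.
SEK trades forward at +1.59144% vs spot over the period.
Annualise by dividing by T: 0.0159144 / 1 = 0.015914 → 1.59%.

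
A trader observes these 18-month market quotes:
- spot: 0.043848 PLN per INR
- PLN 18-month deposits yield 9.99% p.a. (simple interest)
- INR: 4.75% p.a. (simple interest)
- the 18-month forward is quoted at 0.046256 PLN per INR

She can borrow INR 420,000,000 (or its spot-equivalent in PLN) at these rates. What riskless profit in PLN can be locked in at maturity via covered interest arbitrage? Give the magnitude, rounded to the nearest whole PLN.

T = 18/12 years.
Keep in INR, deliver into the forward: 420,000,000·1.071250·0.046256 = PLN 20,811,730.80.
Swap to PLN now, deposit: 420,000,000·0.043848·1.149850 = PLN 21,175,821.58.
The quoted forward undervalues INR, so borrow INR, convert to PLN at spot, deposit the PLN at 9.99%, and buy INR forward at 0.046256 to cover the loan.
Profit = 21,175,821.58 − 20,811,730.80 = PLN 364,091.

PLN 364,091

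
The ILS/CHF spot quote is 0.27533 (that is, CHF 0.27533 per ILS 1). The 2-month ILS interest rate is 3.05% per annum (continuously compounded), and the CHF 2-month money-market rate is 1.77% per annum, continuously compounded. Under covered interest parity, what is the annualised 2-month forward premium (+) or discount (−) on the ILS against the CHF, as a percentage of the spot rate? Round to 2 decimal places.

T = 2/12 years.
F = S · g_CHF/g_ILS = 0.27533 × 1.0029544/1.0050963 = 0.27474326.
Annualised premium = (F − S)/S × (1/T) = (0.27474326 − 0.27533)/0.27533 ÷ (2/12) = -1.28%.

-1.28%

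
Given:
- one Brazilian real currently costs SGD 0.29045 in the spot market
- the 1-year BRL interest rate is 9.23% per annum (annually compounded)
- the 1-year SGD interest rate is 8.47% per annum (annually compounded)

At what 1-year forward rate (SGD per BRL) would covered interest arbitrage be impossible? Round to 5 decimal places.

T = 1 year.
SGD growth factor: (1 + 0.0847)^1 = 1.084700.
Growth of 1 BRL over T: (1 + 0.0923)^1 = 1.092300.
So F = 0.29045 × 1.084700 / 1.092300 = 0.2884291 (SGD/BRL).

0.28843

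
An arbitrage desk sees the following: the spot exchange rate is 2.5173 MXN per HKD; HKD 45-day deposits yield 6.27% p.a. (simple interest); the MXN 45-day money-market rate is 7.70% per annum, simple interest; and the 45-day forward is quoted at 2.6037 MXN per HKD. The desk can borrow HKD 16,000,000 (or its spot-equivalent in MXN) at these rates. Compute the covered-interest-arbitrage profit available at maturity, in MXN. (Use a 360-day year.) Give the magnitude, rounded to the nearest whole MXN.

MXN 1,321,240

T = 45/360 years.
Keep in HKD, deliver into the forward: 16,000,000·1.0078375·2.6037 = MXN 41,985,703.98.
Swap to MXN now, deposit: 16,000,000·2.5173·1.009625 = MXN 40,664,464.20.
The quoted forward overvalues HKD, so borrow MXN, buy HKD at spot, deposit the HKD at 6.27%, and sell the proceeds forward at 2.6037.
Arbitrage profit = |41,985,703.98 − 40,664,464.20| = MXN 1,321,240.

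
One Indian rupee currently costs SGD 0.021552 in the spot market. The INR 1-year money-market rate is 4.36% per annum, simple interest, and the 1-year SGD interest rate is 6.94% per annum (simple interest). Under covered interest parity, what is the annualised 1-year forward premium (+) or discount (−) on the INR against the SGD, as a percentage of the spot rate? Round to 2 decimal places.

T = 1 year.
CIP forward (SGD per INR) = 0.021552 × 1.069400/1.043600 = 0.022084811.
Annualised premium = (F − S)/S × (1/T) = (0.022084811 − 0.021552)/0.021552 ÷ 1 = 2.47%.

+2.47%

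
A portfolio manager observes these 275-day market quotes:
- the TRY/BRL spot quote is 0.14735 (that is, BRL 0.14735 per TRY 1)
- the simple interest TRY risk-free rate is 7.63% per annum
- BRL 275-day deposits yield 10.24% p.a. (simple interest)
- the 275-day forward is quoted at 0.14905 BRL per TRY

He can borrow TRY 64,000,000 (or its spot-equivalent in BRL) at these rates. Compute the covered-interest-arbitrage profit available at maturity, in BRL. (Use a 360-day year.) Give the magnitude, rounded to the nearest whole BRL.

T = 275/360 years.
Keep in TRY, deliver into the forward: 64,000,000·1.058284722·0.14905 = BRL 10,095,189.62.
Swap to BRL now, deposit: 64,000,000·0.14735·1.078222222 = BRL 10,168,066.84.
The quoted forward undervalues TRY, so borrow TRY, convert to BRL at spot, deposit the BRL at 10.24%, and buy TRY forward at 0.14905 to cover the loan.
Arbitrage profit = |10,095,189.62 − 10,168,066.84| = BRL 72,877.

BRL 72,877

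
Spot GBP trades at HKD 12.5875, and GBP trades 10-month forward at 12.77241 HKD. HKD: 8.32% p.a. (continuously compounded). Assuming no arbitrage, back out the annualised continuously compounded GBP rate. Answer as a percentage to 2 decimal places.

6.57%

T = 10/12 years.
F/S = 12.77241/12.5875 = 1.0146900 = (growth of HKD) / (growth of GBP).
The HKD side grows by e^(0.0832×10/12) = 1.0717934.
Hence g_GBP = 1.0562767.
r = ln(1.0562767)/(10/12) = 0.065700 → 6.57%.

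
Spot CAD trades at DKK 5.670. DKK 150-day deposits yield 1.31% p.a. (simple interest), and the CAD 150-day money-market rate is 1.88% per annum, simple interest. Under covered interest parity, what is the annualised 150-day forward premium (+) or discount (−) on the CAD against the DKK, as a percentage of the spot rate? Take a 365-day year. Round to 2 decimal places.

-0.57%

T = 150/365 years.
F = S · g_DKK/g_CAD = 5.67 × 1.0053836/1.007726 = 5.656820.
Annualised premium = (F − S)/S × (1/T) = (5.656820 − 5.67)/5.67 ÷ (150/365) = -0.57%.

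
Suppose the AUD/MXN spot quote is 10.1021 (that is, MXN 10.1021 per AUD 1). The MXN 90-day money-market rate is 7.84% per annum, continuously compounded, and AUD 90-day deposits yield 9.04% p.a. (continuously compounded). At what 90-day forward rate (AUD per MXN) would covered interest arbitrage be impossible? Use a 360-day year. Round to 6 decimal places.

T = 90/360 years.
MXN accumulates by e^(0.0784×90/360) = 1.0197933.
Growth of 1 AUD over T: e^(0.0904×90/360) = 1.0228573.
Forward (MXN per AUD) = 10.1021 × 1.0197933 / 1.0228573 = 10.07184.
Invert for AUD per MXN: 1 / 10.07184 = 0.099287.

0.099287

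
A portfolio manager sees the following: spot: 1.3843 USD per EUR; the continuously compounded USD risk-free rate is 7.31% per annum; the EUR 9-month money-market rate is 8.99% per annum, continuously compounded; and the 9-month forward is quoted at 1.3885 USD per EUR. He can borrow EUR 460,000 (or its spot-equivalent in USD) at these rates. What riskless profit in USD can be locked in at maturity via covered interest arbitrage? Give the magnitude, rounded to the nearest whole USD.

USD 10,596

T = 9/12 years.
Route A — deposit EUR, sell forward: 460,000 × 1.06975003 × 1.3885 = USD 683,260.04.
Route B — convert at spot, deposit USD: 460,000 × 1.3843 × 1.05635574 = USD 672,664.10.
The quoted forward overvalues EUR, so borrow USD, buy EUR at spot, deposit the EUR at 8.99%, and sell the proceeds forward at 1.3885.
The gap between the two covered legs is USD 10,596.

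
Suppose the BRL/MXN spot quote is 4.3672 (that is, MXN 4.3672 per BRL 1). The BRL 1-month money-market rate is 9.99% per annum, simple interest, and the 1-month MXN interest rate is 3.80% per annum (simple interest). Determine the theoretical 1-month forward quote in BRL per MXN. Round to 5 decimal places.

0.23016

T = 1/12 years.
MXN accumulates by 1 + 0.0380×1/12 = 1.0031667.
Growth of 1 BRL over T: 1 + 0.0999×1/12 = 1.008325.
Forward (MXN per BRL) = 4.3672 × 1.0031667 / 1.008325 = 4.344859.
Quoted the other way: 1/4.344859 = 0.23016 BRL per MXN.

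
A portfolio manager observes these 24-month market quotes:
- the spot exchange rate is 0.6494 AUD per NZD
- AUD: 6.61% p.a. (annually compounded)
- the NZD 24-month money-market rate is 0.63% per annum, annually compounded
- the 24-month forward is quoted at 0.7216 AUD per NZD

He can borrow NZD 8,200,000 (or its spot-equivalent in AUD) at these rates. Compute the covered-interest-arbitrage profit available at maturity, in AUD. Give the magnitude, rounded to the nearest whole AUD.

T = 2 years.
Keep in NZD, deliver into the forward: 8,200,000·1.01263969·0.7216 = AUD 5,991,910.56.
Swap to AUD now, deposit: 8,200,000·0.6494·1.13656921 = AUD 6,052,321.97.
The quoted forward undervalues NZD, so borrow NZD, convert to AUD at spot, deposit the AUD at 6.61%, and buy NZD forward at 0.7216 to cover the loan.
Arbitrage profit = |5,991,910.56 − 6,052,321.97| = AUD 60,411.

AUD 60,411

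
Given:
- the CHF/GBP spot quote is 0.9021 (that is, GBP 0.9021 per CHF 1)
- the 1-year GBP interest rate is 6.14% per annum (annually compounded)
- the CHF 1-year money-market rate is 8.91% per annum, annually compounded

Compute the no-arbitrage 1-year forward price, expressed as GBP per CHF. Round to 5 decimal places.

0.87916

T = 1 year.
GBP growth factor: (1 + 0.0614)^1 = 1.061400.
CHF accumulates by (1 + 0.0891)^1 = 1.089100.
Forward (GBP per CHF) = 0.9021 × 1.061400 / 1.089100 = 0.8791561.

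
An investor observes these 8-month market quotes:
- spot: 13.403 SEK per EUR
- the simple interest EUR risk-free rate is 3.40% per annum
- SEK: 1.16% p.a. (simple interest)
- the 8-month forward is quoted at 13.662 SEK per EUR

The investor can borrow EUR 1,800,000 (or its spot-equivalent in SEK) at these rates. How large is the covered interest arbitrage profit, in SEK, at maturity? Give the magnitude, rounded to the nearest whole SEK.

T = 8/12 years.
Route A — deposit EUR, sell forward: 1,800,000 × 1.0226666667 × 13.662 = SEK 25,149,009.60.
Route B — convert at spot, deposit SEK: 1,800,000 × 13.403 × 1.0077333333 = SEK 24,311,969.76.
The quoted forward overvalues EUR, so borrow SEK, buy EUR at spot, deposit the EUR at 3.40%, and sell the proceeds forward at 13.662.
Profit = 25,149,009.60 − 24,311,969.76 = SEK 837,040.

SEK 837,040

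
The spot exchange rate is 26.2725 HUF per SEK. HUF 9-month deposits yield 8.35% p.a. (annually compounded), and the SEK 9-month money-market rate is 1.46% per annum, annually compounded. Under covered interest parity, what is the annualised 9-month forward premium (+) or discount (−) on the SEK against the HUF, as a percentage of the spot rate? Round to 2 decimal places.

+6.73%

T = 9/12 years.
F = S · g_HUF/g_SEK = 26.2725 × 1.0619931/1.0109301 = 27.5995479.
Annualised premium = (F − S)/S × (1/T) = (27.5995479 − 26.2725)/26.2725 ÷ (9/12) = 6.73%.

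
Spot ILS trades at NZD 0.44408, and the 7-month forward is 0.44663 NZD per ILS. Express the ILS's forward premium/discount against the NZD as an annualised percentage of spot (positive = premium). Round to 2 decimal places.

T = 7/12 years.
ILS trades forward at +0.57422% vs spot over the period.
Annualise by dividing by T: 0.0057422 / (7/12) = 0.009844 → 0.98%.

+0.98%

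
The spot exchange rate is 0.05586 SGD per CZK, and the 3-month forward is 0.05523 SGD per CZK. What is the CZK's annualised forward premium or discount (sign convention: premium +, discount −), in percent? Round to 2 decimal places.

-4.51%

T = 3/12 years.
CZK trades forward at -1.12782% vs spot over the period.
Per annum: -0.0112782 / (3/12) = -0.045113 = -4.51%.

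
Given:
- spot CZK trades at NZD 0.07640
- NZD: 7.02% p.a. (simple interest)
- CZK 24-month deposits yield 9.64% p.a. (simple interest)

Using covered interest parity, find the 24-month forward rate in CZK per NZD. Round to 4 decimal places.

T = 2 years.
NZD accumulates by 1 + 0.0702×2 = 1.140400.
Growth of 1 CZK over T: 1 + 0.0964×2 = 1.192800.
So F = 0.0764 × 1.140400 / 1.192800 = 0.073043729 (NZD/CZK).
Quoted the other way: 1/0.073043729 = 13.6904 CZK per NZD.

13.6904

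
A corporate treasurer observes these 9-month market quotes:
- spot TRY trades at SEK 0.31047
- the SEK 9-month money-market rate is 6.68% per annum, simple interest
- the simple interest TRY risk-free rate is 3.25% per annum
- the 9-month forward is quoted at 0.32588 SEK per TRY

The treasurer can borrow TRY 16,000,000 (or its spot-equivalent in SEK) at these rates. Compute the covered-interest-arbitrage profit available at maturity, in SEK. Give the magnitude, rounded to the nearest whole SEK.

SEK 124,780

T = 9/12 years.
Route A — deposit TRY, sell forward: 16,000,000 × 1.024375 × 0.32588 = SEK 5,341,173.20.
Route B — convert at spot, deposit SEK: 16,000,000 × 0.31047 × 1.050100 = SEK 5,216,392.75.
The quoted forward overvalues TRY, so borrow SEK, buy TRY at spot, deposit the TRY at 3.25%, and sell the proceeds forward at 0.32588.
Profit = 5,341,173.20 − 5,216,392.75 = SEK 124,780.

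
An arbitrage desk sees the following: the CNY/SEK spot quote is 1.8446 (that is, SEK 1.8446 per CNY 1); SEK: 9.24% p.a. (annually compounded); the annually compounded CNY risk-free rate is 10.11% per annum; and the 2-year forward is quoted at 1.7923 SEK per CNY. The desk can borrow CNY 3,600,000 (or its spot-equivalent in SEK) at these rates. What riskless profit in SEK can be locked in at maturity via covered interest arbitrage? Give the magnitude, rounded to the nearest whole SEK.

SEK 101,550

T = 2 years.
Route A — deposit CNY, sell forward: 3,600,000 × 1.21242121 × 1.7923 = SEK 7,822,881.12.
Route B — convert at spot, deposit SEK: 3,600,000 × 1.8446 × 1.19333776 = SEK 7,924,431.00.
The quoted forward undervalues CNY, so borrow CNY, convert to SEK at spot, deposit the SEK at 9.24%, and buy CNY forward at 1.7923 to cover the loan.
Arbitrage profit = |7,822,881.12 − 7,924,431.00| = SEK 101,550.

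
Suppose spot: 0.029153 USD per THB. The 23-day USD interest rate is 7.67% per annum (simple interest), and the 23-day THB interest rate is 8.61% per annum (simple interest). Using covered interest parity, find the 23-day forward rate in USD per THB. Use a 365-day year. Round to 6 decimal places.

0.029136

T = 23/365 years.
USD accumulates by 1 + 0.0767×23/365 = 1.0048332.
Growth of 1 THB over T: 1 + 0.0861×23/365 = 1.0054255.
So F = 0.029153 × 1.0048332 / 1.0054255 = 0.02913583 (USD/THB).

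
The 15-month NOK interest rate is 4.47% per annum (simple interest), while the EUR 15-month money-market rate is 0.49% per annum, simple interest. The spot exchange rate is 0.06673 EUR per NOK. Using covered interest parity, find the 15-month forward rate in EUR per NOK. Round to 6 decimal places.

T = 15/12 years.
Growth of 1 EUR over T: 1 + 0.0049×15/12 = 1.006125.
Growth of 1 NOK over T: 1 + 0.0447×15/12 = 1.055875.
So F = 0.06673 × 1.006125 / 1.055875 = 0.06358586 (EUR/NOK).

0.063586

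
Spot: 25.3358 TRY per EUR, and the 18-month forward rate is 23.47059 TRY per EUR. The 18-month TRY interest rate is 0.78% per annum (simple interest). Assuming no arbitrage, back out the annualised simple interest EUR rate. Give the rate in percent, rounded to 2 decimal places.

6.14%

T = 18/12 years.
By CIP, F/S equals the TRY-to-EUR growth ratio: 23.47059/25.3358 = 0.9263805.
TRY growth factor: 1 + 0.0078×18/12 = 1.011700.
That pins the EUR growth at 1.0920998.
r = (1.0920998 − 1)/(18/12) = 0.061400 → 6.14%.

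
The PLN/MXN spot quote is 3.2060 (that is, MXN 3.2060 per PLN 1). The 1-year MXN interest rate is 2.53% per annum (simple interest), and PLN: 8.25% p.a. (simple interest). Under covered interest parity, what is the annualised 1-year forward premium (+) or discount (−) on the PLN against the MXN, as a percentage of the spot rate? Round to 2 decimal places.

-5.28%

T = 1 year.
No-arbitrage forward: 3.206 × 1.025300 / 1.082500 = 3.0365929 MXN/PLN.
(F − S)/S ÷ T = (3.0365929 − 3.206)/3.206/1 = -0.052841 → -5.28%.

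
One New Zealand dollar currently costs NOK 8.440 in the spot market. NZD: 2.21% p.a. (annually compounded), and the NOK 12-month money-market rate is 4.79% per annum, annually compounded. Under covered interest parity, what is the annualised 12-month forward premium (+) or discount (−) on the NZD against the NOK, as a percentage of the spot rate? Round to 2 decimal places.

+2.52%

T = 1 year.
F = S · g_NOK/g_NZD = 8.44 × 1.047900/1.022100 = 8.653044.
(F − S)/S ÷ T = (8.653044 − 8.44)/8.44/1 = 0.025242 → 2.52%.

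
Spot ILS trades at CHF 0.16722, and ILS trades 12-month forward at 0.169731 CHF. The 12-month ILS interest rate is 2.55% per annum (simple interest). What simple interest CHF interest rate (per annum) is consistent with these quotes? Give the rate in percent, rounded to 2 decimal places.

4.09%

T = 1 year.
F/S = 0.169731/0.16722 = 1.0150161 = (growth of CHF) / (growth of ILS).
The ILS side grows by 1 + 0.0255×1 = 1.025500.
So the CHF growth factor = 1.040899.
r = (1.040899 − 1)/1 = 0.040899 → 4.09%.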